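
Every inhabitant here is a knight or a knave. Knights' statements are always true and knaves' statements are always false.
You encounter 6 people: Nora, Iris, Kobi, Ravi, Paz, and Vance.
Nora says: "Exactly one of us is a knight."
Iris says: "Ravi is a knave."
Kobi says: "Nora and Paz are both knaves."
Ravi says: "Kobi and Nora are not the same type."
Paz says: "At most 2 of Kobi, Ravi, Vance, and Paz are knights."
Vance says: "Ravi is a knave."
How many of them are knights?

3

The unique consistent assignment is Nora=knave, Iris=knight, Kobi=knave, Ravi=knave, Paz=knight, Vance=knight.
That has 3 knights.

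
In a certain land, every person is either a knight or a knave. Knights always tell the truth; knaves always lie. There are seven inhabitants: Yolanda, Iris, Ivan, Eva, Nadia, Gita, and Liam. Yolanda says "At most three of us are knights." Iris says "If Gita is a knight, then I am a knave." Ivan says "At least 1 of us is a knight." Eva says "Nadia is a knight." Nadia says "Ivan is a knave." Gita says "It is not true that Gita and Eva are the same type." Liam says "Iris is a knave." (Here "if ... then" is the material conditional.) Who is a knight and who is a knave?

Knights: Yolanda, Iris, and Ivan. Knaves: Eva, Nadia, Gita, and Liam.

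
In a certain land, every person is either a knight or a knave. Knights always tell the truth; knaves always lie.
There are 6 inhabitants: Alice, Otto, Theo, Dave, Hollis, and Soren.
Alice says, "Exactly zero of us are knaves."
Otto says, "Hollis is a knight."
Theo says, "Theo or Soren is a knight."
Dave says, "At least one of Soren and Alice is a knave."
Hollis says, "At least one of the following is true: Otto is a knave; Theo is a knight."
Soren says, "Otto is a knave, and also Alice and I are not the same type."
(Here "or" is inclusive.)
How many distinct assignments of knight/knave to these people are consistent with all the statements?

Consistent assignments:
  Alice=knave, Otto=knight, Theo=knight, Dave=knight, Hollis=knight, Soren=knave

1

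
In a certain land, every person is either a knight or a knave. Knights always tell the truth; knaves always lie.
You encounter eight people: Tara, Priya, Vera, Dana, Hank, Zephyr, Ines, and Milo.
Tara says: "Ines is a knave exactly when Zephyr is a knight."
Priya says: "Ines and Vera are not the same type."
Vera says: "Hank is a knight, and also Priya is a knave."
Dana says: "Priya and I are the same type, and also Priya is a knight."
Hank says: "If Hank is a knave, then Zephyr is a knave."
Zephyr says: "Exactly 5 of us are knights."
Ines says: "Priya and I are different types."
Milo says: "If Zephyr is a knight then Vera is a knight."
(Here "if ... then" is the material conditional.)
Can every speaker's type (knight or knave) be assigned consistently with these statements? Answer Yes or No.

One consistent assignment: Tara=knave, Priya=knave, Vera=knight, Dana=knave, Hank=knight, Zephyr=knight, Ines=knight, Milo=knight.

Yes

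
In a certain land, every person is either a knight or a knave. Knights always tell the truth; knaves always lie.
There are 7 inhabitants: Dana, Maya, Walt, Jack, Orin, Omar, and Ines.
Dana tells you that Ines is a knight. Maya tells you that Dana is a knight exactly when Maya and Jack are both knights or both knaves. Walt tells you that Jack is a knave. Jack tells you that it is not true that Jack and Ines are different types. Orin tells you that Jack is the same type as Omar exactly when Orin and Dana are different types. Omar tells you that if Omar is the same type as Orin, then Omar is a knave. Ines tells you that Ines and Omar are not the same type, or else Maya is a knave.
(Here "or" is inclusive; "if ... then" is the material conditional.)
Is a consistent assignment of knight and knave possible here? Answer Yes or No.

Checking all 128 assignments, each has at least one speaker whose statement's truth value contradicts their type.

No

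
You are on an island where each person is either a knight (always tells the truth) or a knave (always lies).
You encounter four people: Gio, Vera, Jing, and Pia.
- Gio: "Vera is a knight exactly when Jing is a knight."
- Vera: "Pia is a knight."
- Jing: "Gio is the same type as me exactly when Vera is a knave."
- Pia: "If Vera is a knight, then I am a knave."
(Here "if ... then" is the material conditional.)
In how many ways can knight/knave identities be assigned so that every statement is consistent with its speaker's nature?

0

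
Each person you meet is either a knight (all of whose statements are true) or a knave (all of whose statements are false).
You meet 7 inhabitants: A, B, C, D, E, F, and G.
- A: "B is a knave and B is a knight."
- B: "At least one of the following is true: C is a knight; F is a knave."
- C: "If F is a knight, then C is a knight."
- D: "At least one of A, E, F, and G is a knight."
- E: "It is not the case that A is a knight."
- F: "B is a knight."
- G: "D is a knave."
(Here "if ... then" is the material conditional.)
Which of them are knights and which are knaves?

A is a knave, B is a knight, C is a knight, D is a knight, E is a knight, F is a knight, and G is a knave.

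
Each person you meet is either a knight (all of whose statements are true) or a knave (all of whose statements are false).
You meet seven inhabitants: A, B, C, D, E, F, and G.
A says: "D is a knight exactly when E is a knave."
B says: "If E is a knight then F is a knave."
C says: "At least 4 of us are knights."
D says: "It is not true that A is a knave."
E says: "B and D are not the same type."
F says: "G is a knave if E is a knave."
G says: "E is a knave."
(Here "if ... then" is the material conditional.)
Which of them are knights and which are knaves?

A is a knight, B is a knight, C is a knight, D is a knight, E is a knave, F is a knave, and G is a knight.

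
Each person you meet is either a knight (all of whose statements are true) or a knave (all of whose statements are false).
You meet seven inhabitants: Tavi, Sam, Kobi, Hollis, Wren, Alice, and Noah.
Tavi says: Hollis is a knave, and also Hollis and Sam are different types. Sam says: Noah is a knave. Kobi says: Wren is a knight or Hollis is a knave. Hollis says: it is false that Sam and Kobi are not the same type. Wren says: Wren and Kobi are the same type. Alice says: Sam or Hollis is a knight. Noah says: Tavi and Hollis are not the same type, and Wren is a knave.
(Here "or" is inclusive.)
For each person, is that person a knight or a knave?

Tavi is a knave, so "Hollis is a knave, and also Hollis and Sam are different types" must be False — and it is.
Sam is a knight, and the claim "Noah is a knave" is indeed True.
Kobi is a knight, and the claim "Wren is a knight or Hollis is a knave" is indeed True.
Hollis is a knight, so "it is false that Sam and Kobi are not the same type" must be True — and it is.
Wren is a knight, so "Wren and Kobi are the same type" must be True — and it is.
As a knight, Alice's statement "Sam or Hollis is a knight" should be True; it is.
Noah is a knave; "Tavi and Hollis are not the same type, and Wren is a knave" is False, as required.

Tavi is a knave, Sam is a knight, Kobi is a knight, Hollis is a knight, Wren is a knight, Alice is a knight, and Noah is a knave.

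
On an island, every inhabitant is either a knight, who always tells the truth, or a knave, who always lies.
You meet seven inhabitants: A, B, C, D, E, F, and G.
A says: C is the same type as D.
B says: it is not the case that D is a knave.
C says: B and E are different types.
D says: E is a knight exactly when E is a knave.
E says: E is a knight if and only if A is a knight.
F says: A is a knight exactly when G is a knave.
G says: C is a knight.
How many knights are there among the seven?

The unique consistent assignment is A=knight, B=knave, C=knave, D=knave, E=knave, F=knight, G=knave.
That has 2 knights.

2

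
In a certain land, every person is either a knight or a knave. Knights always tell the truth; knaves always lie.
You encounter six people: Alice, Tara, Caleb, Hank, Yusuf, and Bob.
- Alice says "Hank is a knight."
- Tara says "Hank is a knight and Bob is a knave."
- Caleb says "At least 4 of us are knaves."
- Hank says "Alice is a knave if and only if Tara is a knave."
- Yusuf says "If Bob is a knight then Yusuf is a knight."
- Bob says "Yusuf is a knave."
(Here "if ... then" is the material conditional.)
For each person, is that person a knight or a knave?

Alice is a knight; "Hank is a knight" is true, as required.
Tara (knight): "Hank is a knight and Bob is a knave" — true. ✓
Caleb is a knave; "at least 4 of us are knaves" is False, as required.
Hank is a knight, so "Alice is a knave if and only if Tara is a knave" must be true — and it is.
Since Yusuf is a knight, "if Bob is a knight then Yusuf is a knight" needs to be true, which holds.
Since Bob is a knave, "Yusuf is a knave" needs to be False, which holds.

Alice is a knight, Tara is a knight, Caleb is a knave, Hank is a knight, Yusuf is a knight, and Bob is a knave.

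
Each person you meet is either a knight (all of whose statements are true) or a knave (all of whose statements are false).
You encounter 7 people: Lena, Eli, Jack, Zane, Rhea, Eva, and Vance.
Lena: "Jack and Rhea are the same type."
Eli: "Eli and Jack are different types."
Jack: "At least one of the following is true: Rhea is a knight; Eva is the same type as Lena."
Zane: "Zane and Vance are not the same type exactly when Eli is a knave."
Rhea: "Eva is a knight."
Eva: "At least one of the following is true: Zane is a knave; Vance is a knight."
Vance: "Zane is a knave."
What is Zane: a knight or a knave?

Zane is a knight.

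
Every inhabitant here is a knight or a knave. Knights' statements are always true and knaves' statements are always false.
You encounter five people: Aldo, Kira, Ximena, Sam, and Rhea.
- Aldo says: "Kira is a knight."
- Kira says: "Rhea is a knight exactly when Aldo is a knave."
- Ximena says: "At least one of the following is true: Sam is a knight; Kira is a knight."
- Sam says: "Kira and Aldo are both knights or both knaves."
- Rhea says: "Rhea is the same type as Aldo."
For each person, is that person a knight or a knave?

Aldo is a knight, Kira is a knight, Ximena is a knight, Sam is a knight, and Rhea is a knave.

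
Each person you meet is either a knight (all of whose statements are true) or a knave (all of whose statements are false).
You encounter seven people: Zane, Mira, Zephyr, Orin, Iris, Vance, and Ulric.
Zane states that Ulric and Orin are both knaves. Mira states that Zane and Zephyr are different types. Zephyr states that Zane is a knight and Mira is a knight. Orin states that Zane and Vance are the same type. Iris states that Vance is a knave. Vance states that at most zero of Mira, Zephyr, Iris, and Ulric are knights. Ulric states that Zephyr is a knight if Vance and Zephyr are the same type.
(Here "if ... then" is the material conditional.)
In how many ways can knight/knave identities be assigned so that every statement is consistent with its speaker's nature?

1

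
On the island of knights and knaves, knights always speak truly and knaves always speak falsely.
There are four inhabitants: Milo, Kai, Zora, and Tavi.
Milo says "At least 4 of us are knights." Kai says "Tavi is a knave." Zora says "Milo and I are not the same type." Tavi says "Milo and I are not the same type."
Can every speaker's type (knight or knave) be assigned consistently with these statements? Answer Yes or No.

Yes

One consistent assignment: Milo=knave, Kai=knight, Zora=knight, Tavi=knave.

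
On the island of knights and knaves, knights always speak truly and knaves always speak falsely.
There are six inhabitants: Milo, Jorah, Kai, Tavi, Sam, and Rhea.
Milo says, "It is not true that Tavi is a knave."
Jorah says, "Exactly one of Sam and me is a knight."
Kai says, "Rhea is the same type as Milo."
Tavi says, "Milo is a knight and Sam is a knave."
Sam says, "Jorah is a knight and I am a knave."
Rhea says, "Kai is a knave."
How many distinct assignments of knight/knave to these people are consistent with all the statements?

2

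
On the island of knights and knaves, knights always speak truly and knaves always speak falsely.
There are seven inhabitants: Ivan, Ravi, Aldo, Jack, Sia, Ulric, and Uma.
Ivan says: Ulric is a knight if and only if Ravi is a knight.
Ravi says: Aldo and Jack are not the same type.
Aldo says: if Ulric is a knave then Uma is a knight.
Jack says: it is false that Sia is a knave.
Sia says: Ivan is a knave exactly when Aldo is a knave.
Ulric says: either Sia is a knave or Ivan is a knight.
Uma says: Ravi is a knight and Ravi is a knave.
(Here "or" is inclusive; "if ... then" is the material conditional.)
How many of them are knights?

3

The unique consistent assignment is Ivan=knave, Ravi=knight, Aldo=knave, Jack=knight, Sia=knight, Ulric=knave, Uma=knave.
That has 3 knights.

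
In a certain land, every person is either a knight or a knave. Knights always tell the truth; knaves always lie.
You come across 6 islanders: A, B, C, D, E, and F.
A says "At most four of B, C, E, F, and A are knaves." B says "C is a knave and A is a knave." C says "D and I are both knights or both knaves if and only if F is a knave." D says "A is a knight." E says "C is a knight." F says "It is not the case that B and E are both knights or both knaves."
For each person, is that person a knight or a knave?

As a knight, A's statement "at most four of B, C, E, F, and A are knaves" should be true; it is.
B is a knave, and the claim "C is a knave and A is a knave" is indeed False.
C is a knave, and the claim "D and I are both knights or both knaves if and only if F is a knave" is indeed False.
As a knight, D's statement "A is a knight" should be true; it is.
E is a knave, so "C is a knight" must be False — and it is.
F is a knave; "it is not the case that B and E are both knights or both knaves" is False, as required.

A is a knight, B is a knave, C is a knave, D is a knight, E is a knave, and F is a knave.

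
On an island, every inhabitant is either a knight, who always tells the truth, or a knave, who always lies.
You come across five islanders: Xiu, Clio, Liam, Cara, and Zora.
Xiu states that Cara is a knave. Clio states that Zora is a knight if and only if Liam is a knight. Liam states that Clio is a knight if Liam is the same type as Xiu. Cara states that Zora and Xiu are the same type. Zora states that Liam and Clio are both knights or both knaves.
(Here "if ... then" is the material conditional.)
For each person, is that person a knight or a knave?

Xiu (knave): "Cara is a knave" — False. ✓
As a knave, Clio's statement "Zora is a knight if and only if Liam is a knight" should be False; it is.
As a knight, Liam's statement "Clio is a knight if Liam is the same type as Xiu" should be true; it is.
As a knight, Cara's statement "Zora and Xiu are the same type" should be true; it is.
Zora is a knave, so "Liam and Clio are both knights or both knaves" must be False — and it is.

Knights: Liam and Cara. Knaves: Xiu, Clio, and Zora.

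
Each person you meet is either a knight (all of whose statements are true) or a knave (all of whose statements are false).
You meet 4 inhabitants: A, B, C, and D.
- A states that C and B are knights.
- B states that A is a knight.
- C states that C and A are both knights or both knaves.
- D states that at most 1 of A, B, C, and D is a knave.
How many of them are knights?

The unique consistent assignment is A=knight, B=knight, C=knight, D=knight.
That has 4 knights.

4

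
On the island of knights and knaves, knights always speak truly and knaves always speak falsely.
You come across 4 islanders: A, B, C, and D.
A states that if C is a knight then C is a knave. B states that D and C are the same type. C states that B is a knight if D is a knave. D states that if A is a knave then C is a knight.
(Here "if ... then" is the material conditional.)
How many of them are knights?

3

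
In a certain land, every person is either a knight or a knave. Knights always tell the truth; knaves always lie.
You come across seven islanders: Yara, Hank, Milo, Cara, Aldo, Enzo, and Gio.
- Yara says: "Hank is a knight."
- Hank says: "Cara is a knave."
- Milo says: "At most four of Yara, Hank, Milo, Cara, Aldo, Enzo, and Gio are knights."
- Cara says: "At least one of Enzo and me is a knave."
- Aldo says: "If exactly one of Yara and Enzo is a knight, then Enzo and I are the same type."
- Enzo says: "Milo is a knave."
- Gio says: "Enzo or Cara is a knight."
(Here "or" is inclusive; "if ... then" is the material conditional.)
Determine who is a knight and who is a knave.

Yara is a knave, so "Hank is a knight" must be false — and it is.
Hank is a knave, and the claim "Cara is a knave" is indeed false.
Milo is a knight; "at most four of Yara, Hank, Milo, Cara, Aldo, Enzo, and Gio are knights" is True, as required.
Since Cara is a knight, "at least one of Enzo and me is a knave" needs to be True, which holds.
Aldo is a knight, and the claim "if exactly one of Yara and Enzo is a knight, then Enzo and I are the same type" is indeed True.
Enzo (knave): "Milo is a knave" — false. ✓
Gio is a knight; "Enzo or Cara is a knight" is True, as required.

Knights: Milo, Cara, Aldo, and Gio. Knaves: Yara, Hank, and Enzo.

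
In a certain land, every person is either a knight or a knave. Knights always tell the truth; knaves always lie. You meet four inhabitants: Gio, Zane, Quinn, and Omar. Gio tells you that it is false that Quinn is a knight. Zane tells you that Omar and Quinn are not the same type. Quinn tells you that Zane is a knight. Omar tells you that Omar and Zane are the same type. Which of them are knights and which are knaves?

Suppose Gio is a knight. Then Gio's statement "it is false that Quinn is a knight" would have to be true. Checking the 8 ways to assign the others, none is consistent with every speaker.
(For instance, with Zane=knight, Quinn=knight, Omar=knave, Gio's claim "it is false that Quinn is a knight" comes out false where it would need to be true.)
So Gio must be a knave, making "it is false that Quinn is a knight" false. Taking Gio=knave, Zane=knight, Quinn=knight, Omar=knave, each remaining statement checks out:
  Zane (knight): "Omar and Quinn are not the same type" — true. ✓
  Quinn (knight): "Zane is a knight" — true. ✓
  Omar (knave): "Omar and Zane are the same type" — false. ✓
This is the unique consistent assignment.

Knights: Zane and Quinn. Knaves: Gio and Omar.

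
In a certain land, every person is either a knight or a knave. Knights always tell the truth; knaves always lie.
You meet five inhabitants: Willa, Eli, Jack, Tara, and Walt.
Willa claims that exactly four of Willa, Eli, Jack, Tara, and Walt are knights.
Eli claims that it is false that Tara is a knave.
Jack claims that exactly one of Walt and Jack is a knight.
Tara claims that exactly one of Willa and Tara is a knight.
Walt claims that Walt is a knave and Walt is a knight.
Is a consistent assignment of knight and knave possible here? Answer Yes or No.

Yes

One consistent assignment: Willa=knave, Eli=knight, Jack=knight, Tara=knight, Walt=knave.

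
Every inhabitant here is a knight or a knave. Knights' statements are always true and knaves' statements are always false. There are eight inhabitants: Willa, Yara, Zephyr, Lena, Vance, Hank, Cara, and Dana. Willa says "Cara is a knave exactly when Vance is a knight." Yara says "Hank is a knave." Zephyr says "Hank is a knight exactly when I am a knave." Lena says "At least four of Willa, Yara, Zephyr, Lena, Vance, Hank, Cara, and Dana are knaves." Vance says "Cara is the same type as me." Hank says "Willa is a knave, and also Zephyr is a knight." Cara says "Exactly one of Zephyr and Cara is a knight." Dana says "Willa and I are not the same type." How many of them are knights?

4

The unique consistent assignment is Willa=knave, Yara=knight, Zephyr=knave, Lena=knight, Vance=knight, Hank=knave, Cara=knight, Dana=knave.
That has 4 knights.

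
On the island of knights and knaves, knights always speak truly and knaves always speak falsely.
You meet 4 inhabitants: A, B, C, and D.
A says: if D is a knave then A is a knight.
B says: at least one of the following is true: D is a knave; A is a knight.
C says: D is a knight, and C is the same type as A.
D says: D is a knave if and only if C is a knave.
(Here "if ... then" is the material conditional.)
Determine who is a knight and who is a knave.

Suppose A is a knave. Then A's statement "if D is a knave then A is a knight" would have to be false. Checking the 8 ways to assign the others, none is consistent with every speaker.
(For instance, with B=knight, C=knight, D=knight, A's claim "if D is a knave then A is a knight" comes out true where it would need to be false.)
So A must be a knight, making "if D is a knave then A is a knight" true. Taking A=knight, B=knight, C=knight, D=knight, each remaining statement checks out:
  B (knight): "at least one of the following is true: D is a knave; A is a knight" — true. ✓
  C (knight): "D is a knight, and C is the same type as A" — true. ✓
  D (knight): "D is a knave if and only if C is a knave" — true. ✓
This is the unique consistent assignment.

A is a knight, B is a knight, C is a knight, and D is a knight.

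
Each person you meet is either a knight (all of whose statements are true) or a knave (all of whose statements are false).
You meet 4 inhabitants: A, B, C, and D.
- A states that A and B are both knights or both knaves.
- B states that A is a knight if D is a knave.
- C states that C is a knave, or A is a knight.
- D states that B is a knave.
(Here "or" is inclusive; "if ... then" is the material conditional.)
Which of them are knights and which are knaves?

Knights: A, B, and C. Knaves: D.

As a knight, A's statement "A and B are both knights or both knaves" should be True; it is.
B is a knight, so "A is a knight if D is a knave" must be True — and it is.
C is a knight; "C is a knave, or A is a knight" is True, as required.
D is a knave, so "B is a knave" must be False — and it is.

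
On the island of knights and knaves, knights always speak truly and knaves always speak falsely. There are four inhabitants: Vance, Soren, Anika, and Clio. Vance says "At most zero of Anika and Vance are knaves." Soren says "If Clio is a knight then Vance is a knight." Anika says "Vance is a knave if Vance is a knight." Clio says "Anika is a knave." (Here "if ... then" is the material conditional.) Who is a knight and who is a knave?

Knights: Soren and Anika. Knaves: Vance and Clio.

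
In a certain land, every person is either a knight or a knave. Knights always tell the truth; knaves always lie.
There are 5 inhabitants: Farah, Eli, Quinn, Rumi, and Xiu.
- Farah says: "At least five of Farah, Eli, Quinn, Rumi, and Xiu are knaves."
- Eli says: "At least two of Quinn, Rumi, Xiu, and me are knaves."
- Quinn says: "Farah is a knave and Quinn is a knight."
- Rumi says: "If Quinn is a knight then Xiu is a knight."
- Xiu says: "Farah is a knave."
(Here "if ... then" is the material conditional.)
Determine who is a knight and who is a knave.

Farah is a knave, Eli is a knave, Quinn is a knight, Rumi is a knight, and Xiu is a knight.

Farah is a knave; "at least five of Farah, Eli, Quinn, Rumi, and Xiu are knaves" is false, as required.
Eli (knave): "at least two of Quinn, Rumi, Xiu, and me are knaves" — false. ✓
Quinn is a knight, so "Farah is a knave and Quinn is a knight" must be True — and it is.
Since Rumi is a knight, "if Quinn is a knight then Xiu is a knight" needs to be True, which holds.
As a knight, Xiu's statement "Farah is a knave" should be True; it is.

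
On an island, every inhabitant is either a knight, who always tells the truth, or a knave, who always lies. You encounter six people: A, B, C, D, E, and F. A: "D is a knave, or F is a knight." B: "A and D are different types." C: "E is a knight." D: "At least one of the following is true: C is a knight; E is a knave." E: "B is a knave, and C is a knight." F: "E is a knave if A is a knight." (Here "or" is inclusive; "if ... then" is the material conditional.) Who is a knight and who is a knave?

A is a knight, and the claim "D is a knave, or F is a knight" is indeed true.
B is a knave, and the claim "A and D are different types" is indeed false.
Since C is a knave, "E is a knight" needs to be false, which holds.
D is a knight; "at least one of the following is true: C is a knight; E is a knave" is true, as required.
E (knave): "B is a knave, and C is a knight" — false. ✓
F is a knight, and the claim "E is a knave if A is a knight" is indeed true.

Knights: A, D, and F. Knaves: B, C, and E.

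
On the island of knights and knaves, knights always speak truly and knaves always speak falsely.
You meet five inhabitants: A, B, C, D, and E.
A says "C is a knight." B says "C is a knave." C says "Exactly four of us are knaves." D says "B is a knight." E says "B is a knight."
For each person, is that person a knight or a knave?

A is a knave, B is a knight, C is a knave, D is a knight, and E is a knight.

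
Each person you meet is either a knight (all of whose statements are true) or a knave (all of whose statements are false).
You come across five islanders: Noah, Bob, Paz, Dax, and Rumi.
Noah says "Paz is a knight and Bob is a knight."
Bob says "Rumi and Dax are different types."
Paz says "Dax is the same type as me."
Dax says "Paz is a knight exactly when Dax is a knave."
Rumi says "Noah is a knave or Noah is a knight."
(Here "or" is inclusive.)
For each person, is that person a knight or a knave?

As a knave, Noah's statement "Paz is a knight and Bob is a knight" should be false; it is.
Bob is a knave; "Rumi and Dax are different types" is false, as required.
Paz (knave): "Dax is the same type as me" — false. ✓
Dax is a knight; "Paz is a knight exactly when Dax is a knave" is True, as required.
Since Rumi is a knight, "Noah is a knave or Noah is a knight" needs to be True, which holds.

Noah is a knave, Bob is a knave, Paz is a knave, Dax is a knight, and Rumi is a knight.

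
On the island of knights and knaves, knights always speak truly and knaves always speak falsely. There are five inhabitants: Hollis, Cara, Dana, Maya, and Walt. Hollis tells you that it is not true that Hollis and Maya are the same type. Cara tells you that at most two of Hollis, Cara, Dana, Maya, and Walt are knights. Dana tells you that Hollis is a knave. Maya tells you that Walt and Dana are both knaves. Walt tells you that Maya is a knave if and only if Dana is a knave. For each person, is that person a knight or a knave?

Since Hollis is a knave, "it is not true that Hollis and Maya are the same type" needs to be False, which holds.
Cara is a knight, so "at most two of Hollis, Cara, Dana, Maya, and Walt are knights" must be true — and it is.
Dana is a knight, so "Hollis is a knave" must be true — and it is.
As a knave, Maya's statement "Walt and Dana are both knaves" should be False; it is.
Walt (knave): "Maya is a knave if and only if Dana is a knave" — False. ✓

Hollis is a knave, Cara is a knight, Dana is a knight, Maya is a knave, and Walt is a knave.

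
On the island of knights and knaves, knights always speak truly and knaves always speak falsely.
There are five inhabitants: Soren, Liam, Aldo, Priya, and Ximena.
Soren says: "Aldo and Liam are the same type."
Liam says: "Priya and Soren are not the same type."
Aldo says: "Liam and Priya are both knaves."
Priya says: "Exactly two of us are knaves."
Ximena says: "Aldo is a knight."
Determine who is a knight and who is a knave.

Soren is a knave, Liam is a knave, Aldo is a knight, Priya is a knave, and Ximena is a knight.

Since Soren is a knave, "Aldo and Liam are the same type" needs to be false, which holds.
Since Liam is a knave, "Priya and Soren are not the same type" needs to be false, which holds.
Aldo is a knight, so "Liam and Priya are both knaves" must be true — and it is.
Priya (knave): "exactly two of us are knaves" — false. ✓
Ximena is a knight, so "Aldo is a knight" must be true — and it is.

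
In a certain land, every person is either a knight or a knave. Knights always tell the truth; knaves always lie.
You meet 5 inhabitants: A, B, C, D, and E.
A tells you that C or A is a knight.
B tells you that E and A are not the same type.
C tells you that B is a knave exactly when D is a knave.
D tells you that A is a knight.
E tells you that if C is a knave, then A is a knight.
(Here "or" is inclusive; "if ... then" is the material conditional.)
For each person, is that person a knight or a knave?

Knights: A, D, and E. Knaves: B and C.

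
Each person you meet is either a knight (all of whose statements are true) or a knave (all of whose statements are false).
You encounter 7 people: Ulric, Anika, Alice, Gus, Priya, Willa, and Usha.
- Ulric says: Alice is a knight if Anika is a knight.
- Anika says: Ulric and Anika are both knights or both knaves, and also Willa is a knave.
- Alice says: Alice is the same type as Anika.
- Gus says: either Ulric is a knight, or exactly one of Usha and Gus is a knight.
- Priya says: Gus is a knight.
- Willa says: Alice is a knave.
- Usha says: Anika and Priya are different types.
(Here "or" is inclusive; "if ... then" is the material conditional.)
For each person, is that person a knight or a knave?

Ulric is a knight, Anika is a knight, Alice is a knight, Gus is a knight, Priya is a knight, Willa is a knave, and Usha is a knave.

Ulric (knight): "Alice is a knight if Anika is a knight" — true. ✓
As a knight, Anika's statement "Ulric and Anika are both knights or both knaves, and also Willa is a knave" should be true; it is.
Alice is a knight; "Alice is the same type as Anika" is true, as required.
Gus (knight): "either Ulric is a knight, or exactly one of Usha and Gus is a knight" — true. ✓
Priya is a knight; "Gus is a knight" is true, as required.
As a knave, Willa's statement "Alice is a knave" should be false; it is.
Usha is a knave, and the claim "Anika and Priya are different types" is indeed false.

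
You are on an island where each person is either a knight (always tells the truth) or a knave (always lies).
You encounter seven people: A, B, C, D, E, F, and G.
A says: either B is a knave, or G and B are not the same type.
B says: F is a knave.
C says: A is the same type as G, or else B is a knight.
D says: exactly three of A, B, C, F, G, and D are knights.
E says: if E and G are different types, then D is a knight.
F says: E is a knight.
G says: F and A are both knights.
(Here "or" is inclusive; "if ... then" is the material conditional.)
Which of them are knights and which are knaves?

A (knight): "either B is a knave, or G and B are not the same type" — True. ✓
B (knave): "F is a knave" — false. ✓
As a knight, C's statement "A is the same type as G, or else B is a knight" should be True; it is.
D (knave): "exactly three of A, B, C, F, G, and D are knights" — false. ✓
Since E is a knight, "if E and G are different types, then D is a knight" needs to be True, which holds.
F is a knight, and the claim "E is a knight" is indeed True.
G (knight): "F and A are both knights" — True. ✓

A is a knight, B is a knave, C is a knight, D is a knave, E is a knight, F is a knight, and G is a knight.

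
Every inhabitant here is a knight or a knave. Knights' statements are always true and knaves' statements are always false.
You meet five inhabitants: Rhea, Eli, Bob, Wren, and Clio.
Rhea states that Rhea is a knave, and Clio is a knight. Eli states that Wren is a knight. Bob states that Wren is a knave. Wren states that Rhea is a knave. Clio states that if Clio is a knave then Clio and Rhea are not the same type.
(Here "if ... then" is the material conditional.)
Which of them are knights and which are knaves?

Knights: Eli and Wren. Knaves: Rhea, Bob, and Clio.

Suppose Rhea is a knight. Then Rhea's statement "Rhea is a knave, and Clio is a knight" would have to be true. Checking the 16 ways to assign the others, none is consistent with every speaker.
(For instance, with Eli=knight, Bob=knave, Wren=knight, Clio=knave, Rhea's claim "Rhea is a knave, and Clio is a knight" comes out false where it would need to be true.)
So Rhea must be a knave, making "Rhea is a knave, and Clio is a knight" false. Taking Rhea=knave, Eli=knight, Bob=knave, Wren=knight, Clio=knave, each remaining statement checks out:
  Eli (knight): "Wren is a knight" — true. ✓
  Bob (knave): "Wren is a knave" — false. ✓
  Wren (knight): "Rhea is a knave" — true. ✓
  Clio (knave): "if Clio is a knave then Clio and Rhea are not the same type" — false. ✓
This is the unique consistent assignment.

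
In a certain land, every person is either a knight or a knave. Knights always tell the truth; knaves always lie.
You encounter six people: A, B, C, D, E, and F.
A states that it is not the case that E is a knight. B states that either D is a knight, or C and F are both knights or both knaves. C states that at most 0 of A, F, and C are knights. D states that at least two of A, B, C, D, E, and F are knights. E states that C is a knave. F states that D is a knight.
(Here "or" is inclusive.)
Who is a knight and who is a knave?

As a knave, A's statement "it is not the case that E is a knight" should be False; it is.
B (knight): "either D is a knight, or C and F are both knights or both knaves" — true. ✓
As a knave, C's statement "at most 0 of A, F, and C are knights" should be False; it is.
D is a knight, so "at least two of A, B, C, D, E, and F are knights" must be true — and it is.
E is a knight, and the claim "C is a knave" is indeed true.
F is a knight; "D is a knight" is true, as required.

A is a knave, B is a knight, C is a knave, D is a knight, E is a knight, and F is a knight.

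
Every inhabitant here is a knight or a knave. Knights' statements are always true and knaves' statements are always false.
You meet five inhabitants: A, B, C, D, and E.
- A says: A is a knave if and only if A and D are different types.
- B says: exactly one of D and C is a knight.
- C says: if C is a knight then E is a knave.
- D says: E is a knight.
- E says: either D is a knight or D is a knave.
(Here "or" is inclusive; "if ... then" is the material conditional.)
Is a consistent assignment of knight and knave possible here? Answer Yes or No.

No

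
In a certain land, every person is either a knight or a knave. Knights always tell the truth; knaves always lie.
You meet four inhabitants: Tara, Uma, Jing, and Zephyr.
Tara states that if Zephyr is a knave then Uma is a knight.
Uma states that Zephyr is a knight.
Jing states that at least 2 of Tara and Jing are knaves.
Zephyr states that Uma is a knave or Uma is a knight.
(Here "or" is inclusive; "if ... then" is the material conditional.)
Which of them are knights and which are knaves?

Suppose Tara is a knave. Then Tara's statement "if Zephyr is a knave then Uma is a knight" would have to be false. Checking the 8 ways to assign the others, none is consistent with every speaker.
(For instance, with Uma=knight, Jing=knave, Zephyr=knight, Tara's claim "if Zephyr is a knave then Uma is a knight" comes out true where it would need to be false.)
So Tara must be a knight, making "if Zephyr is a knave then Uma is a knight" true. Taking Tara=knight, Uma=knight, Jing=knave, Zephyr=knight, each remaining statement checks out:
  Uma (knight): "Zephyr is a knight" — true. ✓
  Jing (knave): "at least 2 of Tara and Jing are knaves" — false. ✓
  Zephyr (knight): "Uma is a knave or Uma is a knight" — true. ✓
This is the unique consistent assignment.

Tara is a knight, Uma is a knight, Jing is a knave, and Zephyr is a knight.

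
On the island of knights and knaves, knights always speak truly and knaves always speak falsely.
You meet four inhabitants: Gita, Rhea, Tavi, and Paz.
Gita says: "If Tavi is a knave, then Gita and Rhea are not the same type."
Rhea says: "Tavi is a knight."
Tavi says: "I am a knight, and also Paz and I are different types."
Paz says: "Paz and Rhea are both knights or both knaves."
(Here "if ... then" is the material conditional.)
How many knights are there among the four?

The unique consistent assignment is Gita=knight, Rhea=knight, Tavi=knight, Paz=knave.
That has 3 knights.

3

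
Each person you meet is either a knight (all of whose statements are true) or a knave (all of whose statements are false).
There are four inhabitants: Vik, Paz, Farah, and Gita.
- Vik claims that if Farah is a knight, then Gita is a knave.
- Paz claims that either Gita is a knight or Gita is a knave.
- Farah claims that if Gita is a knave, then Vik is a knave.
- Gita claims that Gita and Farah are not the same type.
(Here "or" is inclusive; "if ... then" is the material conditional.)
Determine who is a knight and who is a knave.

Knights: Vik and Paz. Knaves: Farah and Gita.

Since Vik is a knight, "if Farah is a knight, then Gita is a knave" needs to be true, which holds.
As a knight, Paz's statement "either Gita is a knight or Gita is a knave" should be true; it is.
Farah is a knave, so "if Gita is a knave, then Vik is a knave" must be False — and it is.
Gita is a knave, and the claim "Gita and Farah are not the same type" is indeed False.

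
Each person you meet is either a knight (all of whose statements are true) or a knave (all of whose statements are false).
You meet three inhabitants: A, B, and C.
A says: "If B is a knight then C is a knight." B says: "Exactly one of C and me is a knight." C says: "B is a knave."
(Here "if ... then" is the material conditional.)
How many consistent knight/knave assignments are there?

1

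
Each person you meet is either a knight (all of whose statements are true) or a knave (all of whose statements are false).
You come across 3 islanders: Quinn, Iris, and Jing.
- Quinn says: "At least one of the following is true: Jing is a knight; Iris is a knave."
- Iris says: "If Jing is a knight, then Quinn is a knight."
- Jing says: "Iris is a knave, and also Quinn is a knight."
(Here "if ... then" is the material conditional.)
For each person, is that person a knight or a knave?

Quinn is a knave, and the claim "at least one of the following is true: Jing is a knight; Iris is a knave" is indeed false.
As a knight, Iris's statement "if Jing is a knight, then Quinn is a knight" should be true; it is.
Jing is a knave; "Iris is a knave, and also Quinn is a knight" is false, as required.

Quinn is a knave, Iris is a knight, and Jing is a knave.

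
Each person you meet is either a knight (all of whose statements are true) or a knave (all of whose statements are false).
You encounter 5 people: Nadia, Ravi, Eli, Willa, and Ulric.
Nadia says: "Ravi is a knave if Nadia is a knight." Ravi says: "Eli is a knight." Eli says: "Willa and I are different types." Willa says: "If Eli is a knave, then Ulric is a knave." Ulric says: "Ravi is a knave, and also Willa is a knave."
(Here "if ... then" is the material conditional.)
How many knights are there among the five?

2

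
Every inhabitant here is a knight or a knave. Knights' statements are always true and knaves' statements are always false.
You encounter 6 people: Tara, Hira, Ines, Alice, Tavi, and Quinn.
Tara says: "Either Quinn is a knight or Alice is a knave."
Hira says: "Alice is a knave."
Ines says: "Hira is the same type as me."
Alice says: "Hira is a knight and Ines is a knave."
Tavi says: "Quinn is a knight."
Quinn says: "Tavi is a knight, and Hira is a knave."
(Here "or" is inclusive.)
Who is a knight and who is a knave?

Knights: Tara, Hira, and Ines. Knaves: Alice, Tavi, and Quinn.

Tara is a knight; "either Quinn is a knight or Alice is a knave" is true, as required.
Hira is a knight, so "Alice is a knave" must be true — and it is.
As a knight, Ines's statement "Hira is the same type as me" should be true; it is.
Alice is a knave, so "Hira is a knight and Ines is a knave" must be False — and it is.
As a knave, Tavi's statement "Quinn is a knight" should be False; it is.
As a knave, Quinn's statement "Tavi is a knight, and Hira is a knave" should be False; it is.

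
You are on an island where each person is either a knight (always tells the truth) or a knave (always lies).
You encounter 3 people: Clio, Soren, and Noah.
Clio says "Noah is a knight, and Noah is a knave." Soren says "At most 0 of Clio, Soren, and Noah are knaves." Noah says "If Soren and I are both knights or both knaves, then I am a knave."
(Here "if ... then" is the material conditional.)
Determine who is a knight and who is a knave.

Clio is a knave, Soren is a knave, and Noah is a knight.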